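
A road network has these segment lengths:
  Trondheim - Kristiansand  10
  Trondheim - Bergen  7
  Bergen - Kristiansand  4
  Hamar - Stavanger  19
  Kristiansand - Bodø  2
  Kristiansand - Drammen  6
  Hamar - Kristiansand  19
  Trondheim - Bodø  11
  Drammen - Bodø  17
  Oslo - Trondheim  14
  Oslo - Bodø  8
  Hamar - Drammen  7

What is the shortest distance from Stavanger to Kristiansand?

32

A few of the Stavanger→Kristiansand routes:
Stavanger→Hamar→Drammen→Kristiansand: 19 + 7 + 6 = 32
Stavanger→Hamar→Drammen→Bodø→Kristiansand: 19 + 7 + 17 + 2 = 45
Stavanger→Hamar→Kristiansand: 19 + 19 = 38
Shortest: 32.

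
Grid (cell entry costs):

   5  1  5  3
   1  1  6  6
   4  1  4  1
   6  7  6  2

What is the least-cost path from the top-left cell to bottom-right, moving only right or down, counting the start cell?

Take [0,0] -> [0,1] -> [1,1] -> [2,1] -> [2,2] -> [2,3] -> [3,3] for a total of 5 + 1 + 1 + 1 + 4 + 1 + 2 = 15.

15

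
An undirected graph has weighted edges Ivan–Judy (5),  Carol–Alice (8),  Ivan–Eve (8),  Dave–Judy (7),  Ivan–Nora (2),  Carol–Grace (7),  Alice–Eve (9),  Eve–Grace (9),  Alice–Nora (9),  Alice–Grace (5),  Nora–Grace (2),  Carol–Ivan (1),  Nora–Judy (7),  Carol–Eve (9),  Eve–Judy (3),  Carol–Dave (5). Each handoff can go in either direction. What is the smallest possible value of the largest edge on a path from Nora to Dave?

Comparing a few candidate routes:
Nora → Judy → Ivan → Carol → Dave: max(7, 5, 1, 5) = 7
Nora → Ivan → Carol → Dave: max(2, 1, 5) = 5
Nora → Judy → Dave: max(7, 7) = 7
Best route has worst link 5.

5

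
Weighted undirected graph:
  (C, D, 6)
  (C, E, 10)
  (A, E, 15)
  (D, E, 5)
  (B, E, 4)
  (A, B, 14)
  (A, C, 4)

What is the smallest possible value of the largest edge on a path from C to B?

Checking several routes:
C-D-E-B: max(6, 5, 4) = 6
C-E-B: max(10, 4) = 10
C-D-E-A-B: max(6, 5, 15, 14) = 15
C-A-B: max(4, 14) = 14
Best route has worst link 6.

6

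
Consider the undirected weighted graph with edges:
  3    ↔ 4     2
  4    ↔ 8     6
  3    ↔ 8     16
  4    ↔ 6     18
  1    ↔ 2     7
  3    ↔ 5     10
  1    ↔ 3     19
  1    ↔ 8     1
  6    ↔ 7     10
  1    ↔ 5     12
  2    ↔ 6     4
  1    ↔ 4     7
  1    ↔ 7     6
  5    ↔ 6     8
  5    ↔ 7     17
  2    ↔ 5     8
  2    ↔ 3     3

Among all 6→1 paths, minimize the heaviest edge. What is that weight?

Comparing a few candidate routes:
6-5-2-1: max(8, 8, 7) = 8
6-2-3-4-8-1: max(4, 3, 2, 6, 1) = 6
6-2-1: max(4, 7) = 7
6-5-2-3-4-1: max(8, 8, 3, 2, 7) = 8
6-5-2-3-4-8-1: max(8, 8, 3, 2, 6, 1) = 8
6-2-3-4-1: max(4, 3, 2, 7) = 7
The minimum achievable maximum is 6.

6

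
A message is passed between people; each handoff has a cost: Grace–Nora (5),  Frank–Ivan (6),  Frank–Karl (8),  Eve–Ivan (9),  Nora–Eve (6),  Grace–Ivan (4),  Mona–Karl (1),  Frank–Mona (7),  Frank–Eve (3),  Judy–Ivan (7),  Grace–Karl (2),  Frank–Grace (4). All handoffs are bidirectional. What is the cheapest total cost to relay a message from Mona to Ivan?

Some routes from Mona to Ivan:
Mona → Karl → Frank → Ivan: 1 + 8 + 6 = 15
Mona → Karl → Grace → Frank → Ivan: 1 + 2 + 4 + 6 = 13
Mona → Frank → Ivan: 7 + 6 = 13
Mona → Karl → Grace → Ivan: 1 + 2 + 4 = 7
Mona → Frank → Grace → Ivan: 7 + 4 + 4 = 15
The minimum is 7.

7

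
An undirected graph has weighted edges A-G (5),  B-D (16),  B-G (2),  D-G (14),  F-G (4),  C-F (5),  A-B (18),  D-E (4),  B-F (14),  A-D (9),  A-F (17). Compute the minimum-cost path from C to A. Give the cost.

14

Checking several routes:
C→F→G→B→A: 5 + 4 + 2 + 18 = 29
C→F→A: 5 + 17 = 22
C→F→G→D→A: 5 + 4 + 14 + 9 = 32
C→F→G→B→D→A: 5 + 4 + 2 + 16 + 9 = 36
C→F→B→G→A: 5 + 14 + 2 + 5 = 26
C→F→G→A: 5 + 4 + 5 = 14
The minimum is 14.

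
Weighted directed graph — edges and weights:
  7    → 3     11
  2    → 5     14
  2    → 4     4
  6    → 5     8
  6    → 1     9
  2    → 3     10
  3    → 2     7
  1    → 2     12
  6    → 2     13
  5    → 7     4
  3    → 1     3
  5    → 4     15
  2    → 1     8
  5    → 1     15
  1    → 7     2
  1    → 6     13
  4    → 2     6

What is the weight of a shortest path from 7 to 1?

14

Routes from 7 to 1:
7 → 3 → 2 → 5 → 1: 11 + 7 + 14 + 15 = 47
7 → 3 → 2 → 1: 11 + 7 + 8 = 26
7 → 3 → 1: 11 + 3 = 14
The minimum is 14.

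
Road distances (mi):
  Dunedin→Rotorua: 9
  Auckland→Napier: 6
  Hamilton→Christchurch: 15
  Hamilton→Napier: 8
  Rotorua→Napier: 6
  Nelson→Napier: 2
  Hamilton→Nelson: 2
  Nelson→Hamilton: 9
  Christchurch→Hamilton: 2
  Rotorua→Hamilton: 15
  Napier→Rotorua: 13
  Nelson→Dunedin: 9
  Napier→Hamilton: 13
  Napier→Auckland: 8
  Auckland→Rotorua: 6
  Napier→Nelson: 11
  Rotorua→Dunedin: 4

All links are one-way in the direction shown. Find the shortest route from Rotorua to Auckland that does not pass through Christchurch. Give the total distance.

Paths from Rotorua to Auckland avoiding Christchurch:
Rotorua → Hamilton → Napier → Auckland: 15 + 8 + 8 = 31
Rotorua → Hamilton → Nelson → Napier → Auckland: 15 + 2 + 2 + 8 = 27
Rotorua → Napier → Auckland: 6 + 8 = 14
The minimum is 14 mi.

14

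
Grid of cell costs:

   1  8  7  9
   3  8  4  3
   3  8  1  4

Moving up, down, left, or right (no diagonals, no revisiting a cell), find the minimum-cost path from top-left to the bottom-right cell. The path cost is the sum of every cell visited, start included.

Path (0,0) (1,0) (2,0) (2,1) (2,2) (2,3): 1 + 3 + 3 + 8 + 1 + 4 = 20.

20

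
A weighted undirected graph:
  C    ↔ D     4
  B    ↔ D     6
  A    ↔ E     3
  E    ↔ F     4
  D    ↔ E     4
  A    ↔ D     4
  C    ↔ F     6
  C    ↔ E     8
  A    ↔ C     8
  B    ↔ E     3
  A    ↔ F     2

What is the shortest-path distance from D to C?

4

Comparing a few candidate routes:
D→E→C: 4 + 8 = 12
D→A→F→C: 4 + 2 + 6 = 12
D→C: 4
Shortest: 4.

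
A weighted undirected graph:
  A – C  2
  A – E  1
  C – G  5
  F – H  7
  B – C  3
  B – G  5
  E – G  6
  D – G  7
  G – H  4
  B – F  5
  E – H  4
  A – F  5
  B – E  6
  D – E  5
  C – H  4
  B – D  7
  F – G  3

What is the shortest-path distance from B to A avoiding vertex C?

Comparing a few candidate routes:
B-G-F-A: 5 + 3 + 5 = 13
B-E-A: 6 + 1 = 7
B-G-E-A: 5 + 6 + 1 = 12
B-F-A: 5 + 5 = 10
The minimum is 7.

7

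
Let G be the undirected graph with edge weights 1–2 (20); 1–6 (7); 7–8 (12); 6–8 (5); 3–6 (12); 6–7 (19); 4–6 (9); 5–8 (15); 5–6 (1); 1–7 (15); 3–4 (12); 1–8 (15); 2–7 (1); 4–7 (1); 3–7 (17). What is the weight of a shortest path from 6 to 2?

11

Comparing a few candidate routes:
6→1→2: 7 + 20 = 27
6→8→7→2: 5 + 12 + 1 = 18
6→4→7→2: 9 + 1 + 1 = 11
6→3→4→7→2: 12 + 12 + 1 + 1 = 26
6→7→2: 19 + 1 = 20
6→1→7→2: 7 + 15 + 1 = 23
Shortest: 11.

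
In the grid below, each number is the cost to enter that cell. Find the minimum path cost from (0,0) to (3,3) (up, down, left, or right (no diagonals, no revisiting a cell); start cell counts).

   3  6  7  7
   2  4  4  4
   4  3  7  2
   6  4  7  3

Cheapest: [0,0] [1,0] [1,1] [1,2] [1,3] [2,3] [3,3]
  3 + 2 + 4 + 4 + 4 + 2 + 3 = 22

22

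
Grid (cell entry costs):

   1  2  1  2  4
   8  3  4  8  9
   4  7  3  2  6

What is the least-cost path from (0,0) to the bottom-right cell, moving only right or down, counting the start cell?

19

One optimal route is [0,0] [0,1] [0,2] [1,2] [2,2] [2,3] [2,4].
Its cost is 1 + 2 + 1 + 4 + 3 + 2 + 6 = 19.
(Top row then right column would cost 25.)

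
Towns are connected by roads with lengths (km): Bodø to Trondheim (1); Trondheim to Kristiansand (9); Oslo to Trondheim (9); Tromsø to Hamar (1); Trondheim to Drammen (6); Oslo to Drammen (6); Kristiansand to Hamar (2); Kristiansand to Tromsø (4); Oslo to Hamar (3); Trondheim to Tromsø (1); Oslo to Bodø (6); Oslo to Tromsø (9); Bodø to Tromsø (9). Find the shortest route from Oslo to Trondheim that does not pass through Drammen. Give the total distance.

5

A few of the Oslo→Trondheim routes:
Oslo→Bodø→Trondheim: 6 + 1 = 7
Oslo→Hamar→Tromsø→Bodø→Trondheim: 3 + 1 + 9 + 1 = 14
Oslo→Hamar→Kristiansand→Tromsø→Trondheim: 3 + 2 + 4 + 1 = 10
Oslo→Hamar→Tromsø→Trondheim: 3 + 1 + 1 = 5
Oslo→Tromsø→Trondheim: 9 + 1 = 10
Oslo→Trondheim: 9
The minimum is 5 km.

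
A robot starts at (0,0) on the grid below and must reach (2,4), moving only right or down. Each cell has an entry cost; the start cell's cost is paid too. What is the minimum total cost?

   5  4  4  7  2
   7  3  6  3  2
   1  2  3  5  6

28

One optimal route is r0c0 -> r0c1 -> r1c1 -> r2c1 -> r2c2 -> r2c3 -> r2c4.
Its cost is 5 + 4 + 3 + 2 + 3 + 5 + 6 = 28.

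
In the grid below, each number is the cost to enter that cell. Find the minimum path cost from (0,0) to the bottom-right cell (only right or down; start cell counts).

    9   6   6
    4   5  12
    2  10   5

Best path: (0,0) (1,0) (2,0) (2,1) (2,2)
Cost: 9 + 4 + 2 + 10 + 5 = 30

30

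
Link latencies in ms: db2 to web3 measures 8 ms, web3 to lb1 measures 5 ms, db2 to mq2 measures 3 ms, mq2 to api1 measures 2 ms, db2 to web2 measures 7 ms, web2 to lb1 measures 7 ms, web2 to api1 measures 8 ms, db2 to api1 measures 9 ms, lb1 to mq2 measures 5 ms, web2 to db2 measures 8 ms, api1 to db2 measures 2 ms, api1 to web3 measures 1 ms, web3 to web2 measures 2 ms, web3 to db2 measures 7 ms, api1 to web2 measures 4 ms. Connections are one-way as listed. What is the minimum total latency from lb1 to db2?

9

Some routes from lb1 to db2:
lb1 → mq2 → api1 → db2: 5 + 2 + 2 = 9
lb1 → mq2 → api1 → web3 → web2 → db2: 5 + 2 + 1 + 2 + 8 = 18
lb1 → mq2 → api1 → web3 → db2: 5 + 2 + 1 + 7 = 15
The minimum is 9 ms.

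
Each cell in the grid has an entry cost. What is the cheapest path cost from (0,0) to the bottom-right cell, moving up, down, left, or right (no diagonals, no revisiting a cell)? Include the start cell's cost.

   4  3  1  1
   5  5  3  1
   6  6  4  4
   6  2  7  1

Path (0,0) -> (0,1) -> (0,2) -> (0,3) -> (1,3) -> (2,3) -> (3,3): 4 + 3 + 1 + 1 + 1 + 4 + 1 = 15.

15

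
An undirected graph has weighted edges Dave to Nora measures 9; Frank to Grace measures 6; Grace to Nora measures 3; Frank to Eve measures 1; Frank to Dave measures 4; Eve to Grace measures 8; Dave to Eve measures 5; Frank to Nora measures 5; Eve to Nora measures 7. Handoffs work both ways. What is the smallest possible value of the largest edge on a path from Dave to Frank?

Some routes from Dave to Frank:
Dave -> Frank: max(4) = 4
Dave -> Eve -> Frank: max(5, 1) = 5
Dave -> Eve -> Nora -> Frank: max(5, 7, 5) = 7
Smallest bottleneck: 4.

4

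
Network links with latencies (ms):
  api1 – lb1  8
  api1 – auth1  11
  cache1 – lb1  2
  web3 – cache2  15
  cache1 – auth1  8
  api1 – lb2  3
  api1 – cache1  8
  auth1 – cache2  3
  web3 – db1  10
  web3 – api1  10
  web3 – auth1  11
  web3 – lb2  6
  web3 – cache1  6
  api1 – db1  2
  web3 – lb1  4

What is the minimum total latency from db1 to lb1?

10

Some routes from db1 to lb1:
db1-web3-cache1-lb1: 10 + 6 + 2 = 18
db1-api1-lb1: 2 + 8 = 10
db1-web3-lb1: 10 + 4 = 14
db1-api1-cache1-lb1: 2 + 8 + 2 = 12
db1-api1-lb2-web3-lb1: 2 + 3 + 6 + 4 = 15
db1-api1-web3-lb1: 2 + 10 + 4 = 16
The minimum is 10 ms.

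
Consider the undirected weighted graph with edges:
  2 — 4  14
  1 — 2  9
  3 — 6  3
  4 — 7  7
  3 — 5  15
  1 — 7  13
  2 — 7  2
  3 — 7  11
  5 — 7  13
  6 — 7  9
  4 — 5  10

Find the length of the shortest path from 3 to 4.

18

A few of the 3→4 routes:
3 -> 6 -> 7 -> 2 -> 4: 3 + 9 + 2 + 14 = 28
3 -> 5 -> 4: 15 + 10 = 25
3 -> 7 -> 4: 11 + 7 = 18
3 -> 6 -> 7 -> 4: 3 + 9 + 7 = 19
3 -> 7 -> 2 -> 4: 11 + 2 + 14 = 27
Shortest: 18.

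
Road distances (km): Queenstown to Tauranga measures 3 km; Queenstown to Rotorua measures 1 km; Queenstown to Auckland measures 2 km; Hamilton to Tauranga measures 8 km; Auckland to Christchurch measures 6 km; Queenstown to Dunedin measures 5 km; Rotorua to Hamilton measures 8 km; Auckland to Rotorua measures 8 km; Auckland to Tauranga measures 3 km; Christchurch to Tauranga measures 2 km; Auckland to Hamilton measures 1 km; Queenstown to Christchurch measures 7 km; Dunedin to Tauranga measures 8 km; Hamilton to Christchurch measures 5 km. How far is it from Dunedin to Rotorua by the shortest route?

Checking several routes:
Dunedin-Tauranga-Queenstown-Rotorua: 8 + 3 + 1 = 12
Dunedin-Queenstown-Rotorua: 5 + 1 = 6
Dunedin-Queenstown-Auckland-Hamilton-Rotorua: 5 + 2 + 1 + 8 = 16
Dunedin-Tauranga-Auckland-Queenstown-Rotorua: 8 + 3 + 2 + 1 = 14
Dunedin-Queenstown-Auckland-Rotorua: 5 + 2 + 8 = 15
Shortest: 6 km.

6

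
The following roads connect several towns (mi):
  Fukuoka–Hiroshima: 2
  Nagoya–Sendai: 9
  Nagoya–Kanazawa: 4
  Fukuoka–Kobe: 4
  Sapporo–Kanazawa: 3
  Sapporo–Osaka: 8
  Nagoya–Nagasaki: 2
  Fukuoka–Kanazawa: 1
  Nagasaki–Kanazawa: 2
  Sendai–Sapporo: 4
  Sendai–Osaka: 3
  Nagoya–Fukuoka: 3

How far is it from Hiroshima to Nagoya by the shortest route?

Some routes from Hiroshima to Nagoya:
Hiroshima → Fukuoka → Kanazawa → Nagasaki → Nagoya: 2 + 1 + 2 + 2 = 7
Hiroshima → Fukuoka → Kanazawa → Nagoya: 2 + 1 + 4 = 7
Hiroshima → Fukuoka → Nagoya: 2 + 3 = 5
The minimum is 5 mi.

5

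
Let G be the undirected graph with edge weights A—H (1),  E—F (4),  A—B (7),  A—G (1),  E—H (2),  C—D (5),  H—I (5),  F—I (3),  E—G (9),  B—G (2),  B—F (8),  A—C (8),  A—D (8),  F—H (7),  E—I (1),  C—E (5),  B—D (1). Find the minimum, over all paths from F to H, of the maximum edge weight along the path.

3

Comparing a few candidate routes:
F -> E -> C -> D -> B -> G -> A -> H: max(4, 5, 5, 1, 2, 1, 1) = 5
F -> I -> H: max(3, 5) = 5
F -> I -> E -> H: max(3, 1, 2) = 3
F -> E -> I -> H: max(4, 1, 5) = 5
F -> E -> H: max(4, 2) = 4
Smallest bottleneck: 3.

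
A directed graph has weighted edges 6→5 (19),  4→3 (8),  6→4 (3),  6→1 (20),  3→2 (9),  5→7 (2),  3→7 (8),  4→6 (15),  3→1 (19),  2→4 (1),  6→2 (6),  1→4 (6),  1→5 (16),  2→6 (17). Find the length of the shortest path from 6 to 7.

Comparing a few candidate routes:
6 -> 1 -> 5 -> 7: 20 + 16 + 2 = 38
6 -> 5 -> 7: 19 + 2 = 21
6 -> 2 -> 4 -> 3 -> 7: 6 + 1 + 8 + 8 = 23
6 -> 1 -> 4 -> 3 -> 7: 20 + 6 + 8 + 8 = 42
6 -> 4 -> 3 -> 7: 3 + 8 + 8 = 19
Shortest: 19.

19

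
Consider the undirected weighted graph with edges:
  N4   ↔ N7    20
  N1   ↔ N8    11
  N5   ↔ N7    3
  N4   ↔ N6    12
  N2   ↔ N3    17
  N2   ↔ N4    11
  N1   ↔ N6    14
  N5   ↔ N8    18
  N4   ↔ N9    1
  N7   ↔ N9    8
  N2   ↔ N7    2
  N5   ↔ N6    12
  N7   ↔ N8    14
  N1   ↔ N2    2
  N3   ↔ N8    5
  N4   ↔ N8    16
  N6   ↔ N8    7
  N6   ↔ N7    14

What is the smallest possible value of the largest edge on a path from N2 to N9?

Some routes from N2 to N9:
N2 -> N4 -> N6 -> N5 -> N7 -> N9: max(11, 12, 12, 3, 8) = 12
N2 -> N1 -> N8 -> N6 -> N4 -> N9: max(2, 11, 7, 12, 1) = 12
N2 -> N7 -> N9: max(2, 8) = 8
N2 -> N4 -> N9: max(11, 1) = 11
Best route has worst link 8.

8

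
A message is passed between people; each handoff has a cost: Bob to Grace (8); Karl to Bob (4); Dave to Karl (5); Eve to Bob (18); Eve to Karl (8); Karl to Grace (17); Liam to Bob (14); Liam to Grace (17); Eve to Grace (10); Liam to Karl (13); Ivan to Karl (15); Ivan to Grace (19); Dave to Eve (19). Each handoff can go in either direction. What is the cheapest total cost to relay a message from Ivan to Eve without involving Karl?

29

Paths from Ivan to Eve avoiding Karl:
Ivan → Grace → Eve: 19 + 10 = 29
Ivan → Grace → Liam → Bob → Eve: 19 + 17 + 14 + 18 = 68
Ivan → Grace → Bob → Eve: 19 + 8 + 18 = 45
The minimum is 29.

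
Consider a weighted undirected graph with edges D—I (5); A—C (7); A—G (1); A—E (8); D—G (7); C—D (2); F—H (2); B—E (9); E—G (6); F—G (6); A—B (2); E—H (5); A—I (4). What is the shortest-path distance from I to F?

A few of the I→F routes:
I → A → G → E → H → F: 4 + 1 + 6 + 5 + 2 = 18
I → A → G → F: 4 + 1 + 6 = 11
I → D → G → F: 5 + 7 + 6 = 18
Best route has total 11.

11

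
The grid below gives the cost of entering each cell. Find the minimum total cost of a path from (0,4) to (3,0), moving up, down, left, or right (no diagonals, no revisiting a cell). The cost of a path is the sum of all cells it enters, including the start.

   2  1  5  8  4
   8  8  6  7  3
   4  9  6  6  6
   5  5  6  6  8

37

Cheapest: (0,4) -> (0,3) -> (0,2) -> (0,1) -> (0,0) -> (1,0) -> (2,0) -> (3,0)
  4 + 8 + 5 + 1 + 2 + 8 + 4 + 5 = 37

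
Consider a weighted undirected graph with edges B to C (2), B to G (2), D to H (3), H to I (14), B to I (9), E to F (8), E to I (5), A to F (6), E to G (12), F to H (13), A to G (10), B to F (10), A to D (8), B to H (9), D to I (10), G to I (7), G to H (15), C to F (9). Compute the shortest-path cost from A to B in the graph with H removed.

12

A few of the A→B routes:
A-G-B: 10 + 2 = 12
A-F-C-B: 6 + 9 + 2 = 17
A-F-B: 6 + 10 = 16
The minimum is 12.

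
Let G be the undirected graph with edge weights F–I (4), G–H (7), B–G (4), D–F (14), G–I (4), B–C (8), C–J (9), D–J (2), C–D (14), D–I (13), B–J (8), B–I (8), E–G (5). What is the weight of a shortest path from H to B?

11

Comparing a few candidate routes:
H - G - I - F - D - J - B: 7 + 4 + 4 + 14 + 2 + 8 = 39
H - G - B: 7 + 4 = 11
H - G - I - B: 7 + 4 + 8 = 19
H - G - I - D - J - B: 7 + 4 + 13 + 2 + 8 = 34
H - G - I - D - J - C - B: 7 + 4 + 13 + 2 + 9 + 8 = 43
H - G - I - D - C - B: 7 + 4 + 13 + 14 + 8 = 46
Shortest: 11.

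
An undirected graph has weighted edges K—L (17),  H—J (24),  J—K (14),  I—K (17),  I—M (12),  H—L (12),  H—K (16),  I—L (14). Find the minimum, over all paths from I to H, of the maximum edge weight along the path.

Candidate routes:
I -> L -> H: max(14, 12) = 14
I -> K -> L -> H: max(17, 17, 12) = 17
I -> L -> K -> J -> H: max(14, 17, 14, 24) = 24
I -> K -> H: max(17, 16) = 17
I -> L -> K -> H: max(14, 17, 16) = 17
I -> K -> J -> H: max(17, 14, 24) = 24
Best route has worst link 14.

14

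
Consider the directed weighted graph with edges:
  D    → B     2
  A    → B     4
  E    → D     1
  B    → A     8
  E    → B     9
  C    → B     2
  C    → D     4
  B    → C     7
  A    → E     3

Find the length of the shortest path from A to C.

11

Candidate routes:
A → E → B → C: 3 + 9 + 7 = 19
A → B → C: 4 + 7 = 11
A → E → D → B → C: 3 + 1 + 2 + 7 = 13
Best route has total 11.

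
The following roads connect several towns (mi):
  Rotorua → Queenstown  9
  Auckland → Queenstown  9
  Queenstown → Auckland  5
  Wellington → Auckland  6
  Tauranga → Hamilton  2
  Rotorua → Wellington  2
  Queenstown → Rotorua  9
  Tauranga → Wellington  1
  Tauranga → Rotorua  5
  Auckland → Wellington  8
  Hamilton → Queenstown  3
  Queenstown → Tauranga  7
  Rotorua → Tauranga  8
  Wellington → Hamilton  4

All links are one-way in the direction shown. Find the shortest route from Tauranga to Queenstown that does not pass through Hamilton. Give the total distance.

Candidate routes:
Tauranga - Wellington - Auckland - Queenstown: 1 + 6 + 9 = 16
Tauranga - Rotorua - Queenstown: 5 + 9 = 14
Tauranga - Rotorua - Wellington - Auckland - Queenstown: 5 + 2 + 6 + 9 = 22
The minimum is 14 mi.

14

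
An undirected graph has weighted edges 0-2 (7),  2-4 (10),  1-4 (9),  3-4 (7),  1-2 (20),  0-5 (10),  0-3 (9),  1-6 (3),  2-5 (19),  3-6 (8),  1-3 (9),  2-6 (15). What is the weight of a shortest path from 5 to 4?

26

Comparing a few candidate routes:
5 → 2 → 4: 19 + 10 = 29
5 → 0 → 2 → 4: 10 + 7 + 10 = 27
5 → 0 → 3 → 4: 10 + 9 + 7 = 26
Shortest: 26.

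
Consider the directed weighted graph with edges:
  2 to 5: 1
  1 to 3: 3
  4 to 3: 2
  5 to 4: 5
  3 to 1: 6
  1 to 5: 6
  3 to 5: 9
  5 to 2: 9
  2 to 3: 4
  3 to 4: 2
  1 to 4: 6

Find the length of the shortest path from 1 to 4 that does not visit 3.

Paths from 1 to 4 avoiding 3:
1 → 5 → 4: 6 + 5 = 11
1 → 4: 6
Shortest: 6.

6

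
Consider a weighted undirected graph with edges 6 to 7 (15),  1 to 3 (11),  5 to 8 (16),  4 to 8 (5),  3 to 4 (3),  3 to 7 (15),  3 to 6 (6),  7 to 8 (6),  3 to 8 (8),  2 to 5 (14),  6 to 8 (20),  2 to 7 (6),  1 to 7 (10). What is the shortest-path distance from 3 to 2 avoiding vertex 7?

Routes from 3 to 2 avoiding 7:
3 -> 8 -> 5 -> 2: 8 + 16 + 14 = 38
3 -> 4 -> 8 -> 5 -> 2: 3 + 5 + 16 + 14 = 38
3 -> 6 -> 8 -> 5 -> 2: 6 + 20 + 16 + 14 = 56
Best route has total 38.

38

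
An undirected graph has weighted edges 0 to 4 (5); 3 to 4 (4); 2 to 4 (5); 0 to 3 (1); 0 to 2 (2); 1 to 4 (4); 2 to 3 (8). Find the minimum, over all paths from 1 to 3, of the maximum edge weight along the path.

Some routes from 1 to 3:
1-4-2-0-3: max(4, 5, 2, 1) = 5
1-4-2-3: max(4, 5, 8) = 8
1-4-3: max(4, 4) = 4
1-4-0-3: max(4, 5, 1) = 5
Smallest bottleneck: 4.

4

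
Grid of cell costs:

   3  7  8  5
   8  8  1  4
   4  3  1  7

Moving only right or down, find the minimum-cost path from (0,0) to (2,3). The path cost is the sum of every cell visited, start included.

26

Cheapest: r0c0 r1c0 r2c0 r2c1 r2c2 r2c3
  3 + 8 + 4 + 3 + 1 + 7 = 26
(Top row then right column would cost 34.)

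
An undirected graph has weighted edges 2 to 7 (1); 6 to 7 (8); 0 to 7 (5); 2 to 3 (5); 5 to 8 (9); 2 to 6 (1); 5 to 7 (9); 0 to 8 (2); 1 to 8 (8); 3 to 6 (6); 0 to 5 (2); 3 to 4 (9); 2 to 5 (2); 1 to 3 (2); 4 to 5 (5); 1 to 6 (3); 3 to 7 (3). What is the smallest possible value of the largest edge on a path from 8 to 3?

3

Some routes from 8 to 3:
8 - 0 - 7 - 2 - 6 - 1 - 3: max(2, 5, 1, 1, 3, 2) = 5
8 - 0 - 5 - 2 - 7 - 3: max(2, 2, 2, 1, 3) = 3
8 - 0 - 5 - 2 - 6 - 1 - 3: max(2, 2, 2, 1, 3, 2) = 3
8 - 0 - 7 - 3: max(2, 5, 3) = 5
8 - 0 - 5 - 2 - 3: max(2, 2, 2, 5) = 5
8 - 0 - 7 - 2 - 3: max(2, 5, 1, 5) = 5
Best route has worst link 3.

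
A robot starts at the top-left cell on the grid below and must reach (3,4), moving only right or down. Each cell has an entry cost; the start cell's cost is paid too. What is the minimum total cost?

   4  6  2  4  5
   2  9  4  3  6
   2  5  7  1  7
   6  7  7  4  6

30

Take r0c0 r0c1 r0c2 r0c3 r1c3 r2c3 r3c3 r3c4 for a total of 4 + 6 + 2 + 4 + 3 + 1 + 4 + 6 = 30.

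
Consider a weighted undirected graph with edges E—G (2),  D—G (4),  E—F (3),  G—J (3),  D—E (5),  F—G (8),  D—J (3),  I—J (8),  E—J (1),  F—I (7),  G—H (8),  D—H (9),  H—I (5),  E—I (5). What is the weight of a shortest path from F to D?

Comparing a few candidate routes:
F-E-J-G-D: 3 + 1 + 3 + 4 = 11
F-E-D: 3 + 5 = 8
F-E-G-J-D: 3 + 2 + 3 + 3 = 11
F-E-J-D: 3 + 1 + 3 = 7
F-E-G-D: 3 + 2 + 4 = 9
The minimum is 7.

7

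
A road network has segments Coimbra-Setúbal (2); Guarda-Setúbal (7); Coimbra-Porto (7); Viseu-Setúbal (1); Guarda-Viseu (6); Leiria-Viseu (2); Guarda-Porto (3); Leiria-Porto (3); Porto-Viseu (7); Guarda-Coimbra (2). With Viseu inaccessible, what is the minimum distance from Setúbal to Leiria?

10

Paths from Setúbal to Leiria avoiding Viseu:
Setúbal-Guarda-Coimbra-Porto-Leiria: 7 + 2 + 7 + 3 = 19
Setúbal-Coimbra-Guarda-Porto-Leiria: 2 + 2 + 3 + 3 = 10
Setúbal-Guarda-Porto-Leiria: 7 + 3 + 3 = 13
Setúbal-Coimbra-Porto-Leiria: 2 + 7 + 3 = 12
Shortest: 10 km.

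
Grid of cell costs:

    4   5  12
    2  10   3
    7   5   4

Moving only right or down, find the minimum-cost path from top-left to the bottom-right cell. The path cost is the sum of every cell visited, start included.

Take [0,0]→[1,0]→[2,0]→[2,1]→[2,2] for a total of 4 + 2 + 7 + 5 + 4 = 22.
(Top row then right column would cost 28.)

22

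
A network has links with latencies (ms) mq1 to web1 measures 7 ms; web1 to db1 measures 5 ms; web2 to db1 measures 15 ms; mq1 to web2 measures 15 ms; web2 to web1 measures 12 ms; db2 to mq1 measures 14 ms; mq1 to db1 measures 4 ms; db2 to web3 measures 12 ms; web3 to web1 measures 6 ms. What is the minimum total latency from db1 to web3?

11

Checking several routes:
db1 -> mq1 -> web1 -> web3: 4 + 7 + 6 = 17
db1 -> mq1 -> db2 -> web3: 4 + 14 + 12 = 30
db1 -> web1 -> web3: 5 + 6 = 11
The minimum is 11 ms.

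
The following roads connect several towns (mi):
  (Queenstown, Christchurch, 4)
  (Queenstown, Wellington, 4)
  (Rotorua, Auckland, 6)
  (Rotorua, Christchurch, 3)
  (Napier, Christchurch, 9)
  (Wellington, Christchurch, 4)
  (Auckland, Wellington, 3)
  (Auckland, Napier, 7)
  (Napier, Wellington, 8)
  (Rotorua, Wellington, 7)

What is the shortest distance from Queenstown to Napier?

12

Checking several routes:
Queenstown - Wellington - Auckland - Napier: 4 + 3 + 7 = 14
Queenstown - Christchurch - Wellington - Napier: 4 + 4 + 8 = 16
Queenstown - Wellington - Napier: 4 + 8 = 12
Queenstown - Christchurch - Napier: 4 + 9 = 13
Queenstown - Wellington - Christchurch - Napier: 4 + 4 + 9 = 17
The minimum is 12 mi.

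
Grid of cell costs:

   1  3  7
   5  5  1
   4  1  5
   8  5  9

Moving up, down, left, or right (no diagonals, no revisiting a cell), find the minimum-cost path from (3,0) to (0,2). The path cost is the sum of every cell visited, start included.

26

Path (3,0) → (2,0) → (2,1) → (1,1) → (1,2) → (0,2): 8 + 4 + 1 + 5 + 1 + 7 = 26.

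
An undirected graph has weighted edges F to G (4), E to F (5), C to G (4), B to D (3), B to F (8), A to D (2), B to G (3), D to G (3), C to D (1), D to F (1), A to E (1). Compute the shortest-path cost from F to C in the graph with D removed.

8

Candidate routes:
F → G → C: 4 + 4 = 8
F → B → G → C: 8 + 3 + 4 = 15
Best route has total 8.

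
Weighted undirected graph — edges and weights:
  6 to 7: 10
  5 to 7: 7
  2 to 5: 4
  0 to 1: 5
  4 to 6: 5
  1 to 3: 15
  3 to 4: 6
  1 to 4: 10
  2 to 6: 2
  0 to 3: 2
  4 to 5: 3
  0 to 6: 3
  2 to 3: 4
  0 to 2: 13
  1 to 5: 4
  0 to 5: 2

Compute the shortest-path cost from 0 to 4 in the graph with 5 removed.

8

A few of the 0→4 routes:
0-1-4: 5 + 10 = 15
0-3-2-6-4: 2 + 4 + 2 + 5 = 13
0-3-4: 2 + 6 = 8
0-6-4: 3 + 5 = 8
0-6-2-3-4: 3 + 2 + 4 + 6 = 15
Best route has total 8.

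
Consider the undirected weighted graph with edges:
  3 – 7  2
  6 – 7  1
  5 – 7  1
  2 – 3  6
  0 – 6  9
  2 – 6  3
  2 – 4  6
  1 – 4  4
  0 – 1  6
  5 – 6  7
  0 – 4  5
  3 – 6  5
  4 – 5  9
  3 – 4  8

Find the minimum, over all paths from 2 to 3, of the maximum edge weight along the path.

Some routes from 2 to 3:
2 → 3: max(6) = 6
2 → 6 → 7 → 3: max(3, 1, 2) = 3
2 → 6 → 3: max(3, 5) = 5
Best route has worst link 3.

3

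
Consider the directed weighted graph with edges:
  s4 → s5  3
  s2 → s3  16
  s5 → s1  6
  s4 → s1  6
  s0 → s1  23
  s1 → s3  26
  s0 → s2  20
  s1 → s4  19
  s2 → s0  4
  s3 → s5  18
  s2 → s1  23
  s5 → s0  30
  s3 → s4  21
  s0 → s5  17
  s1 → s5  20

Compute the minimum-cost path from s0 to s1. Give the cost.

Comparing a few candidate routes:
s0 - s1: 23
s0 - s2 - s1: 20 + 23 = 43
s0 - s2 - s3 - s4 - s1: 20 + 16 + 21 + 6 = 63
s0 - s2 - s3 - s5 - s1: 20 + 16 + 18 + 6 = 60
s0 - s5 - s1: 17 + 6 = 23
Shortest: 23.

23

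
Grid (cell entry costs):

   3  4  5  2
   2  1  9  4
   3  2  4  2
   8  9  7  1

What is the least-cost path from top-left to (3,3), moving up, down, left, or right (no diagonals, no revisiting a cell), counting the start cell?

Best path: r0c0 r1c0 r1c1 r2c1 r2c2 r2c3 r3c3
Cost: 3 + 2 + 1 + 2 + 4 + 2 + 1 = 15

15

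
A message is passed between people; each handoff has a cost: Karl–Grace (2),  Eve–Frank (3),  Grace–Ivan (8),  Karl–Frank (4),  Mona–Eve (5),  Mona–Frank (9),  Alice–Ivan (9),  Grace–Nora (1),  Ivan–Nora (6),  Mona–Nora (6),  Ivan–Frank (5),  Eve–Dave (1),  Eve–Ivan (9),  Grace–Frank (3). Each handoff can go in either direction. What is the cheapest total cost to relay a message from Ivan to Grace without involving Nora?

8

Some routes from Ivan to Grace avoiding Nora:
Ivan → Frank → Grace: 5 + 3 = 8
Ivan → Grace: 8
Ivan → Frank → Karl → Grace: 5 + 4 + 2 = 11
The minimum is 8.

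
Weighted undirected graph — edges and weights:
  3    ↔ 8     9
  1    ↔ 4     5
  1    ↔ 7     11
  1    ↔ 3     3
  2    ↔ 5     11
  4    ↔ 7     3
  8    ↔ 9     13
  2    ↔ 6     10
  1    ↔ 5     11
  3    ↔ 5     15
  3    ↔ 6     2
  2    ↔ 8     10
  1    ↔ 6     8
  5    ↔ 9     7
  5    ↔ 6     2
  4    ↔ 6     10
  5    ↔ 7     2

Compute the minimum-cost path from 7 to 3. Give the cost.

A few of the 7→3 routes:
7 -> 1 -> 3: 11 + 3 = 14
7 -> 4 -> 1 -> 3: 3 + 5 + 3 = 11
7 -> 5 -> 6 -> 1 -> 3: 2 + 2 + 8 + 3 = 15
7 -> 4 -> 6 -> 3: 3 + 10 + 2 = 15
7 -> 5 -> 6 -> 3: 2 + 2 + 2 = 6
Best route has total 6.

6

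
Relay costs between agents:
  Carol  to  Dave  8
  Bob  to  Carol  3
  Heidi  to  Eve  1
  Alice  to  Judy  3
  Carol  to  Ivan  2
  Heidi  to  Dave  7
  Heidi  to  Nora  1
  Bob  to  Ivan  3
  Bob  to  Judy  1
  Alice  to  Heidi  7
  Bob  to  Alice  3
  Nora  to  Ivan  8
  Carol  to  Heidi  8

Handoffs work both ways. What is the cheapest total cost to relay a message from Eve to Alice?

Checking several routes:
Eve → Heidi → Nora → Ivan → Bob → Alice: 1 + 1 + 8 + 3 + 3 = 16
Eve → Heidi → Alice: 1 + 7 = 8
Eve → Heidi → Carol → Bob → Alice: 1 + 8 + 3 + 3 = 15
Best route has total 8.

8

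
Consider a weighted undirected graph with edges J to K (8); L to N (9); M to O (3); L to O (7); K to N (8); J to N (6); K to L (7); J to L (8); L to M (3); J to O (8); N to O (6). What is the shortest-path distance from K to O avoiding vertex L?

14

Paths from K to O avoiding L:
K - N - O: 8 + 6 = 14
K - J - O: 8 + 8 = 16
K - N - J - O: 8 + 6 + 8 = 22
K - J - N - O: 8 + 6 + 6 = 20
Best route has total 14.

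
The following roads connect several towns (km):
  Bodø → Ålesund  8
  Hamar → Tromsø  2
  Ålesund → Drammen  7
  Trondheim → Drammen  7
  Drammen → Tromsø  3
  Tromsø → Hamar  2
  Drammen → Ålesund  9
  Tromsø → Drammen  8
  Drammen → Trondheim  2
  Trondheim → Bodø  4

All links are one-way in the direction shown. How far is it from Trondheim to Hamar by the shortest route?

12

Routes from Trondheim to Hamar:
Trondheim - Drammen - Tromsø - Hamar: 7 + 3 + 2 = 12
Trondheim - Bodø - Ålesund - Drammen - Tromsø - Hamar: 4 + 8 + 7 + 3 + 2 = 24
The minimum is 12 km.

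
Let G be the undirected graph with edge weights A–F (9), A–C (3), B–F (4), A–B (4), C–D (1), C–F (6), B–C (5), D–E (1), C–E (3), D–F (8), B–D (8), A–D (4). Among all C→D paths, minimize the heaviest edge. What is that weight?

1

A few of the C→D routes:
C -> D: max(1) = 1
C -> E -> D: max(3, 1) = 3
C -> A -> D: max(3, 4) = 4
The minimum achievable maximum is 1.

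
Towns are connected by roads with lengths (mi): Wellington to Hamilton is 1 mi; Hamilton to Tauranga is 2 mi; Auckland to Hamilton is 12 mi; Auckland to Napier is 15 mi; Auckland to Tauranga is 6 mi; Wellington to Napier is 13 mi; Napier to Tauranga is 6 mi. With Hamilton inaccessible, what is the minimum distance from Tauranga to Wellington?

19

Candidate routes:
Tauranga → Auckland → Napier → Wellington: 6 + 15 + 13 = 34
Tauranga → Napier → Wellington: 6 + 13 = 19
The minimum is 19 mi.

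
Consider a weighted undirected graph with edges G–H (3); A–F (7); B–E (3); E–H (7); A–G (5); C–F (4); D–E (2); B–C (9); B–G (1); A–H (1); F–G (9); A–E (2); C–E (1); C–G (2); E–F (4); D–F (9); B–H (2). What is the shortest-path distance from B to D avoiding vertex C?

Some routes from B to D avoiding C:
B -> G -> A -> E -> D: 1 + 5 + 2 + 2 = 10
B -> E -> D: 3 + 2 = 5
B -> H -> A -> E -> D: 2 + 1 + 2 + 2 = 7
B -> G -> H -> A -> E -> D: 1 + 3 + 1 + 2 + 2 = 9
Best route has total 5.

5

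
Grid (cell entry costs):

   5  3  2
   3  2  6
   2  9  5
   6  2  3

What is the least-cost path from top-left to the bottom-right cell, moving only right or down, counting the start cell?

Take [0,0] [1,0] [2,0] [3,0] [3,1] [3,2] for a total of 5 + 3 + 2 + 6 + 2 + 3 = 21.

21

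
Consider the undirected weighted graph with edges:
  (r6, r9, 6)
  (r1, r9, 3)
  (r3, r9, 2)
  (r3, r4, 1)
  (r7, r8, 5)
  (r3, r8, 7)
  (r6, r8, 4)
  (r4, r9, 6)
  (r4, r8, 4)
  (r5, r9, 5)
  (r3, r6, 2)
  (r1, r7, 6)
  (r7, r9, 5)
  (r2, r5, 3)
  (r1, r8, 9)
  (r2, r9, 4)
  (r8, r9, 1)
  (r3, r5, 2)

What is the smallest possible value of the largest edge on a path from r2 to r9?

3

Some routes from r2 to r9:
r2-r5-r3-r4-r8-r7-r9: max(3, 2, 1, 4, 5, 5) = 5
r2-r9: max(4) = 4
r2-r5-r3-r9: max(3, 2, 2) = 3
r2-r5-r3-r6-r8-r7-r9: max(3, 2, 2, 4, 5, 5) = 5
r2-r5-r3-r6-r8-r9: max(3, 2, 2, 4, 1) = 4
r2-r5-r3-r4-r8-r9: max(3, 2, 1, 4, 1) = 4
Smallest bottleneck: 3.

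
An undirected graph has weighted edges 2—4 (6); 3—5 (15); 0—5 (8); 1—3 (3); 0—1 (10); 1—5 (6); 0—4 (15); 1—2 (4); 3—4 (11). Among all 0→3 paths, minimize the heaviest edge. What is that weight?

8

Some routes from 0 to 3:
0 - 1 - 2 - 4 - 3: max(10, 4, 6, 11) = 11
0 - 1 - 3: max(10, 3) = 10
0 - 5 - 1 - 3: max(8, 6, 3) = 8
0 - 5 - 1 - 2 - 4 - 3: max(8, 6, 4, 6, 11) = 11
0 - 5 - 3: max(8, 15) = 15
The minimum achievable maximum is 8.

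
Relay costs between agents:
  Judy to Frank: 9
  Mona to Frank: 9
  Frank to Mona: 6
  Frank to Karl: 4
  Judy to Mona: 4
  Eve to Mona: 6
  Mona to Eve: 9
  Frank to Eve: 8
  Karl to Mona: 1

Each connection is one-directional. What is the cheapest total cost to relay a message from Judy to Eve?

Candidate routes:
Judy→Frank→Karl→Mona→Eve: 9 + 4 + 1 + 9 = 23
Judy→Frank→Mona→Eve: 9 + 6 + 9 = 24
Judy→Frank→Eve: 9 + 8 = 17
Judy→Mona→Frank→Eve: 4 + 9 + 8 = 21
Judy→Mona→Eve: 4 + 9 = 13
Best route has total 13.

13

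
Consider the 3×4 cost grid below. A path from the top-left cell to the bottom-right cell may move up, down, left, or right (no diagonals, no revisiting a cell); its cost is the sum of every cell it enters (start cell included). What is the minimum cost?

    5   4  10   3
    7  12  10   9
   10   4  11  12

43

Path [0,0]→[0,1]→[0,2]→[0,3]→[1,3]→[2,3]: 5 + 4 + 10 + 3 + 9 + 12 = 43.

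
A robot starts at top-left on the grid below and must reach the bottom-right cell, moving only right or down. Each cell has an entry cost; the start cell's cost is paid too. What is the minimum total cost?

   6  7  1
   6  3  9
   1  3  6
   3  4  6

26

Take r0c0→r1c0→r2c0→r2c1→r3c1→r3c2 for a total of 6 + 6 + 1 + 3 + 4 + 6 = 26.
(Top row then right column would cost 35.)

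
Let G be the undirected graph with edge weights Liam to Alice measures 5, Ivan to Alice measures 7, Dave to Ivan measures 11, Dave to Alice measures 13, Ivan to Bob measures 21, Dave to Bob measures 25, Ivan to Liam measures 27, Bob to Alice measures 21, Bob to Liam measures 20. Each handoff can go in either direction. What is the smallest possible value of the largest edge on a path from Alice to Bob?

20

A few of the Alice→Bob routes:
Alice → Ivan → Bob: max(7, 21) = 21
Alice → Bob: max(21) = 21
Alice → Liam → Bob: max(5, 20) = 20
Smallest bottleneck: 20.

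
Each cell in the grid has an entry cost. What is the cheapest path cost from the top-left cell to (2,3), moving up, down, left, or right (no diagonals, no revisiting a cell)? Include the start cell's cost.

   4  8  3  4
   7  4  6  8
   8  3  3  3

One optimal route is r0c0 r1c0 r1c1 r2c1 r2c2 r2c3.
Its cost is 4 + 7 + 4 + 3 + 3 + 3 = 24.

24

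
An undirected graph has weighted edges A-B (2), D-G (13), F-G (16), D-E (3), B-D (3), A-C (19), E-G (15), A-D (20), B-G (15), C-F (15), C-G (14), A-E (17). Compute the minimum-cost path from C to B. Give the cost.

Some routes from C to B:
C - G - D - B: 14 + 13 + 3 = 30
C - A - B: 19 + 2 = 21
C - G - E - D - B: 14 + 15 + 3 + 3 = 35
C - G - B: 14 + 15 = 29
Best route has total 21.

21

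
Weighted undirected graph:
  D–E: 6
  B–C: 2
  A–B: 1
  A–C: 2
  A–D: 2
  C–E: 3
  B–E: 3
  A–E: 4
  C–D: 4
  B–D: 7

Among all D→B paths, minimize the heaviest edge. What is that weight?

2

Some routes from D to B:
D - A - C - B: max(2, 2, 2) = 2
D - C - E - B: max(4, 3, 3) = 4
D - C - E - A - B: max(4, 3, 4, 1) = 4
D - C - A - E - B: max(4, 2, 4, 3) = 4
D - A - C - E - B: max(2, 2, 3, 3) = 3
D - A - B: max(2, 1) = 2
Best route has worst link 2.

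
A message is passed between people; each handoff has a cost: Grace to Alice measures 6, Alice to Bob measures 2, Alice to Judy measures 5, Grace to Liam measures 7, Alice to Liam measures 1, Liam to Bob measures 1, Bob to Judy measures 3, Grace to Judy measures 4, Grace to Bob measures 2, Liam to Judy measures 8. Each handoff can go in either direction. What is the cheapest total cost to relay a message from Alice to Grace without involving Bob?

Some routes from Alice to Grace avoiding Bob:
Alice -> Liam -> Grace: 1 + 7 = 8
Alice -> Grace: 6
Alice -> Judy -> Grace: 5 + 4 = 9
The minimum is 6.

6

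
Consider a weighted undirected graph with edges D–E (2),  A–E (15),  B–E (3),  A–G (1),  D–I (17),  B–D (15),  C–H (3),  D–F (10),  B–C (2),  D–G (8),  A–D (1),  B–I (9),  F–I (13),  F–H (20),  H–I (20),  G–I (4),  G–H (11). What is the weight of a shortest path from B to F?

Some routes from B to F:
B-I-F: 9 + 13 = 22
B-I-G-A-D-F: 9 + 4 + 1 + 1 + 10 = 25
B-C-H-F: 2 + 3 + 20 = 25
B-E-D-A-G-I-F: 3 + 2 + 1 + 1 + 4 + 13 = 24
B-D-F: 15 + 10 = 25
B-E-D-F: 3 + 2 + 10 = 15
The minimum is 15.

15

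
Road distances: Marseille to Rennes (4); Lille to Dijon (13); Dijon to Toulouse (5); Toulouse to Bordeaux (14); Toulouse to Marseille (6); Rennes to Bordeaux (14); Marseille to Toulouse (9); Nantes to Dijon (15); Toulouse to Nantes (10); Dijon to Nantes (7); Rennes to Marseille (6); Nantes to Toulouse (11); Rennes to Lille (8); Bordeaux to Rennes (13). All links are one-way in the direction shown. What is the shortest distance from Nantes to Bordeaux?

25

Paths from Nantes to Bordeaux:
Nantes → Dijon → Toulouse → Bordeaux: 15 + 5 + 14 = 34
Nantes → Toulouse → Bordeaux: 11 + 14 = 25
Nantes → Toulouse → Marseille → Rennes → Bordeaux: 11 + 6 + 4 + 14 = 35
Nantes → Dijon → Toulouse → Marseille → Rennes → Bordeaux: 15 + 5 + 6 + 4 + 14 = 44
The minimum is 25.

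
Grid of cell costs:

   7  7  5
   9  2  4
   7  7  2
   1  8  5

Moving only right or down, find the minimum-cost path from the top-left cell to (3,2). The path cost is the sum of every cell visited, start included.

Best path: [0,0] [0,1] [1,1] [1,2] [2,2] [3,2]
Cost: 7 + 7 + 2 + 4 + 2 + 5 = 27
(Top row then right column would cost 30.)

27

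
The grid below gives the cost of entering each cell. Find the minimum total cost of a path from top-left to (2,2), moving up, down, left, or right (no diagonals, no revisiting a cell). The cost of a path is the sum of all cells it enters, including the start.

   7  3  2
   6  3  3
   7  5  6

Path [0,0] -> [0,1] -> [0,2] -> [1,2] -> [2,2]: 7 + 3 + 2 + 3 + 6 = 21.

21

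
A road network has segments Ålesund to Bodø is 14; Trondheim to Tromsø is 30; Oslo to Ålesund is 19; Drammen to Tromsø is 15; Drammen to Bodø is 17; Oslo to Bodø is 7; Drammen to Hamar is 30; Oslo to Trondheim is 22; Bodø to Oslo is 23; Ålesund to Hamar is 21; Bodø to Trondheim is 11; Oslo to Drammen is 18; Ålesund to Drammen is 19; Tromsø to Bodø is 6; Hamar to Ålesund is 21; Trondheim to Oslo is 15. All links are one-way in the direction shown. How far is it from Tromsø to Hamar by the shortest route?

69

A few of the Tromsø→Hamar routes:
Tromsø→Bodø→Trondheim→Oslo→Ålesund→Hamar: 6 + 11 + 15 + 19 + 21 = 72
Tromsø→Bodø→Oslo→Drammen→Hamar: 6 + 23 + 18 + 30 = 77
Tromsø→Bodø→Oslo→Ålesund→Hamar: 6 + 23 + 19 + 21 = 69
The minimum is 69.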